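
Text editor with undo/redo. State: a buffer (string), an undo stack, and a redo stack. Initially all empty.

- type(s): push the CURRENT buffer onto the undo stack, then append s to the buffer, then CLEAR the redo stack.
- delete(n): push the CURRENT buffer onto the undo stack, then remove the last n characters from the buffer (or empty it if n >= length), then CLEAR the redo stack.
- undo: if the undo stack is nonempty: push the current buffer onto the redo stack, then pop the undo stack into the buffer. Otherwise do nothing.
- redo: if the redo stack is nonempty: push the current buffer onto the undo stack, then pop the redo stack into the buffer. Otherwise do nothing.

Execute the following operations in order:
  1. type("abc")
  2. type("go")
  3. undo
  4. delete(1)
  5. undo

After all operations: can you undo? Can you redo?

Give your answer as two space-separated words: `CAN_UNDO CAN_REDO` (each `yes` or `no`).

Answer: yes yes

Derivation:
After op 1 (type): buf='abc' undo_depth=1 redo_depth=0
After op 2 (type): buf='abcgo' undo_depth=2 redo_depth=0
After op 3 (undo): buf='abc' undo_depth=1 redo_depth=1
After op 4 (delete): buf='ab' undo_depth=2 redo_depth=0
After op 5 (undo): buf='abc' undo_depth=1 redo_depth=1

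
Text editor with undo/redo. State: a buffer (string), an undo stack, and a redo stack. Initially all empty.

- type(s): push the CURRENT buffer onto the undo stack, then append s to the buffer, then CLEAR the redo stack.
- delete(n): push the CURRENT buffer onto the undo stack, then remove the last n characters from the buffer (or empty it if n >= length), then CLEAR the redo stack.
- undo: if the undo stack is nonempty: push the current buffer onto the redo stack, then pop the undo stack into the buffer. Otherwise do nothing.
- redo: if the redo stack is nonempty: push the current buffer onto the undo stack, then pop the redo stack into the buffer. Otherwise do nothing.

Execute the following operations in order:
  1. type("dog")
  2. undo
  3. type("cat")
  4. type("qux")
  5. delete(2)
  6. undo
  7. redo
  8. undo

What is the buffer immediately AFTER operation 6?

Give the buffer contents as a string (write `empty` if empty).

Answer: catqux

Derivation:
After op 1 (type): buf='dog' undo_depth=1 redo_depth=0
After op 2 (undo): buf='(empty)' undo_depth=0 redo_depth=1
After op 3 (type): buf='cat' undo_depth=1 redo_depth=0
After op 4 (type): buf='catqux' undo_depth=2 redo_depth=0
After op 5 (delete): buf='catq' undo_depth=3 redo_depth=0
After op 6 (undo): buf='catqux' undo_depth=2 redo_depth=1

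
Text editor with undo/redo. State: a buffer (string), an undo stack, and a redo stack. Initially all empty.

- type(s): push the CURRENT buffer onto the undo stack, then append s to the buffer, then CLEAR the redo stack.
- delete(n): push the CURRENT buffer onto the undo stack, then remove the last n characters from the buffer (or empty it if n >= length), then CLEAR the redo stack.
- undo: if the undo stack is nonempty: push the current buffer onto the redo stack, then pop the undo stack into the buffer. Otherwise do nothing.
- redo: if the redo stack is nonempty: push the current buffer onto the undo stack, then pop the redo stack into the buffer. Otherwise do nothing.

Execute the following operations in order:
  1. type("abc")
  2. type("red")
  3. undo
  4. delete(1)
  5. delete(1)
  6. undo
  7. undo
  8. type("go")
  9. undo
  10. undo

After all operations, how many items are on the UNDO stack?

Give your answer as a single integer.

After op 1 (type): buf='abc' undo_depth=1 redo_depth=0
After op 2 (type): buf='abcred' undo_depth=2 redo_depth=0
After op 3 (undo): buf='abc' undo_depth=1 redo_depth=1
After op 4 (delete): buf='ab' undo_depth=2 redo_depth=0
After op 5 (delete): buf='a' undo_depth=3 redo_depth=0
After op 6 (undo): buf='ab' undo_depth=2 redo_depth=1
After op 7 (undo): buf='abc' undo_depth=1 redo_depth=2
After op 8 (type): buf='abcgo' undo_depth=2 redo_depth=0
After op 9 (undo): buf='abc' undo_depth=1 redo_depth=1
After op 10 (undo): buf='(empty)' undo_depth=0 redo_depth=2

Answer: 0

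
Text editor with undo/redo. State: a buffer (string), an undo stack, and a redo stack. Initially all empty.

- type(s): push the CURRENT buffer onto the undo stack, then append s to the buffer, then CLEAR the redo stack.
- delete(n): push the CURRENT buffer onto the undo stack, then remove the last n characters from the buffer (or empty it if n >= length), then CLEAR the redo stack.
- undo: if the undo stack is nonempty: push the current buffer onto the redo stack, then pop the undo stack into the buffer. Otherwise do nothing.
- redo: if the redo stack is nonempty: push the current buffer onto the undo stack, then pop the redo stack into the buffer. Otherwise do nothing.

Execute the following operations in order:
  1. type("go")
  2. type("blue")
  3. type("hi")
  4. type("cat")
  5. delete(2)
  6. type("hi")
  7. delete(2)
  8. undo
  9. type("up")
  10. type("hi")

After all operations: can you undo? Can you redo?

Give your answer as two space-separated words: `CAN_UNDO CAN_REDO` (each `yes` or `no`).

Answer: yes no

Derivation:
After op 1 (type): buf='go' undo_depth=1 redo_depth=0
After op 2 (type): buf='goblue' undo_depth=2 redo_depth=0
After op 3 (type): buf='gobluehi' undo_depth=3 redo_depth=0
After op 4 (type): buf='gobluehicat' undo_depth=4 redo_depth=0
After op 5 (delete): buf='gobluehic' undo_depth=5 redo_depth=0
After op 6 (type): buf='gobluehichi' undo_depth=6 redo_depth=0
After op 7 (delete): buf='gobluehic' undo_depth=7 redo_depth=0
After op 8 (undo): buf='gobluehichi' undo_depth=6 redo_depth=1
After op 9 (type): buf='gobluehichiup' undo_depth=7 redo_depth=0
After op 10 (type): buf='gobluehichiuphi' undo_depth=8 redo_depth=0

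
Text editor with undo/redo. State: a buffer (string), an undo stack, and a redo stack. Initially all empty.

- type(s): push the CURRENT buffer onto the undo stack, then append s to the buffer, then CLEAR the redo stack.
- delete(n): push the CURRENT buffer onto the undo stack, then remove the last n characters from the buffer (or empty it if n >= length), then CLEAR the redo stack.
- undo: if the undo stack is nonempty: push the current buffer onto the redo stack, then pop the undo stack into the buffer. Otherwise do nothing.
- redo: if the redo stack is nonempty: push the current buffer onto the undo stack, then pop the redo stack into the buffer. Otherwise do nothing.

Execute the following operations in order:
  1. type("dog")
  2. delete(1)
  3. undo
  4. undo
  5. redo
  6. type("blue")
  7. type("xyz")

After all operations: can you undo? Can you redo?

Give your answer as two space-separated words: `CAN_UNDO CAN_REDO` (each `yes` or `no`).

After op 1 (type): buf='dog' undo_depth=1 redo_depth=0
After op 2 (delete): buf='do' undo_depth=2 redo_depth=0
After op 3 (undo): buf='dog' undo_depth=1 redo_depth=1
After op 4 (undo): buf='(empty)' undo_depth=0 redo_depth=2
After op 5 (redo): buf='dog' undo_depth=1 redo_depth=1
After op 6 (type): buf='dogblue' undo_depth=2 redo_depth=0
After op 7 (type): buf='dogbluexyz' undo_depth=3 redo_depth=0

Answer: yes no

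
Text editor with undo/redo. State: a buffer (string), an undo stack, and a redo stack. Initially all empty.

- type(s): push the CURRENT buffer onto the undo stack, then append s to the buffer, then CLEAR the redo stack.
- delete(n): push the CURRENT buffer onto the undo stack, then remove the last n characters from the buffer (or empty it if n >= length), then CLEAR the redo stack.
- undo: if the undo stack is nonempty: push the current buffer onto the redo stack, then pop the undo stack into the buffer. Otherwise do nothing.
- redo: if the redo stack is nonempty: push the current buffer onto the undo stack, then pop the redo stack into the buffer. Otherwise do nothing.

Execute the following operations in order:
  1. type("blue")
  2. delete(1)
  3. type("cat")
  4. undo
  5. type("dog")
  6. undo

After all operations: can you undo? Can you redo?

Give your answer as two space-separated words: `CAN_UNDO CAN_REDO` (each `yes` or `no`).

After op 1 (type): buf='blue' undo_depth=1 redo_depth=0
After op 2 (delete): buf='blu' undo_depth=2 redo_depth=0
After op 3 (type): buf='blucat' undo_depth=3 redo_depth=0
After op 4 (undo): buf='blu' undo_depth=2 redo_depth=1
After op 5 (type): buf='bludog' undo_depth=3 redo_depth=0
After op 6 (undo): buf='blu' undo_depth=2 redo_depth=1

Answer: yes yes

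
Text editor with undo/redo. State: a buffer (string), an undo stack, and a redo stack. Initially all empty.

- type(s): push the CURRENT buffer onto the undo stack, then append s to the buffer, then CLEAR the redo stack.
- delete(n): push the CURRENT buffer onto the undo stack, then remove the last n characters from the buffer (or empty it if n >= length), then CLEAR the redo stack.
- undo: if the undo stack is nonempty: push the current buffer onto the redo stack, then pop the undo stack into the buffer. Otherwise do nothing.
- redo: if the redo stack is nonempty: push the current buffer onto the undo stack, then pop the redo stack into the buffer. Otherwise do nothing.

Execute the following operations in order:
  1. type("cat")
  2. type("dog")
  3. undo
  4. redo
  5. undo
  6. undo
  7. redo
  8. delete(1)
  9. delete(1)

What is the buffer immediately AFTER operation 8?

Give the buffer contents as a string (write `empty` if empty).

After op 1 (type): buf='cat' undo_depth=1 redo_depth=0
After op 2 (type): buf='catdog' undo_depth=2 redo_depth=0
After op 3 (undo): buf='cat' undo_depth=1 redo_depth=1
After op 4 (redo): buf='catdog' undo_depth=2 redo_depth=0
After op 5 (undo): buf='cat' undo_depth=1 redo_depth=1
After op 6 (undo): buf='(empty)' undo_depth=0 redo_depth=2
After op 7 (redo): buf='cat' undo_depth=1 redo_depth=1
After op 8 (delete): buf='ca' undo_depth=2 redo_depth=0

Answer: ca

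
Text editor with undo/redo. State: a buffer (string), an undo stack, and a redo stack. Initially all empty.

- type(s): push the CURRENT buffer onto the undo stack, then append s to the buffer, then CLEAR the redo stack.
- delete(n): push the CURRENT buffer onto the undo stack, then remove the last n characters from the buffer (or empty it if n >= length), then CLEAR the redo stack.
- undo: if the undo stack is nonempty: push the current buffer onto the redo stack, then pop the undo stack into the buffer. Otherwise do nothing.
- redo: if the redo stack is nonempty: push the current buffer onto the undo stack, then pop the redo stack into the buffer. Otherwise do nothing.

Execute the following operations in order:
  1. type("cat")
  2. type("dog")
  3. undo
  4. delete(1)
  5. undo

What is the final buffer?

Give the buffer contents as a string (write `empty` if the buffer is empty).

Answer: cat

Derivation:
After op 1 (type): buf='cat' undo_depth=1 redo_depth=0
After op 2 (type): buf='catdog' undo_depth=2 redo_depth=0
After op 3 (undo): buf='cat' undo_depth=1 redo_depth=1
After op 4 (delete): buf='ca' undo_depth=2 redo_depth=0
After op 5 (undo): buf='cat' undo_depth=1 redo_depth=1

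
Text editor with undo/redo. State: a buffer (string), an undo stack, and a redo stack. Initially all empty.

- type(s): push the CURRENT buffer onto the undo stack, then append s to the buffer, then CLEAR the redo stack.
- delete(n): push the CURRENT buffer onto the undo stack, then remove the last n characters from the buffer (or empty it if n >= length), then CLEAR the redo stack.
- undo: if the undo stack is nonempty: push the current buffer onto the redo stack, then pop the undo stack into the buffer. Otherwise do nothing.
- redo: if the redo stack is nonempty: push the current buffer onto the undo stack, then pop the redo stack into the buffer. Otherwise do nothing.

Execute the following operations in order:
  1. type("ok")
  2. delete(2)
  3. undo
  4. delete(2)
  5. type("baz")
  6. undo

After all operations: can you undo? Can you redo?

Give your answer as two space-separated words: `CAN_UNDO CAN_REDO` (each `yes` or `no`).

Answer: yes yes

Derivation:
After op 1 (type): buf='ok' undo_depth=1 redo_depth=0
After op 2 (delete): buf='(empty)' undo_depth=2 redo_depth=0
After op 3 (undo): buf='ok' undo_depth=1 redo_depth=1
After op 4 (delete): buf='(empty)' undo_depth=2 redo_depth=0
After op 5 (type): buf='baz' undo_depth=3 redo_depth=0
After op 6 (undo): buf='(empty)' undo_depth=2 redo_depth=1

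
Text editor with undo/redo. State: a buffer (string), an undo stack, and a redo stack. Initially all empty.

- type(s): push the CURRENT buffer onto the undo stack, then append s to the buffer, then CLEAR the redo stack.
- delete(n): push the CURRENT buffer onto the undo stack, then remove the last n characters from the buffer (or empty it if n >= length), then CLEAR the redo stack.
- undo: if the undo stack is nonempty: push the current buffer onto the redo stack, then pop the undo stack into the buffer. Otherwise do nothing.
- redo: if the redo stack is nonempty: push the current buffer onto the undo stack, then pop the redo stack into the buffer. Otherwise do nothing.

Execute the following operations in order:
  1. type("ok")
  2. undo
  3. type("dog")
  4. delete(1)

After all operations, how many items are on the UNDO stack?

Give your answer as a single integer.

Answer: 2

Derivation:
After op 1 (type): buf='ok' undo_depth=1 redo_depth=0
After op 2 (undo): buf='(empty)' undo_depth=0 redo_depth=1
After op 3 (type): buf='dog' undo_depth=1 redo_depth=0
After op 4 (delete): buf='do' undo_depth=2 redo_depth=0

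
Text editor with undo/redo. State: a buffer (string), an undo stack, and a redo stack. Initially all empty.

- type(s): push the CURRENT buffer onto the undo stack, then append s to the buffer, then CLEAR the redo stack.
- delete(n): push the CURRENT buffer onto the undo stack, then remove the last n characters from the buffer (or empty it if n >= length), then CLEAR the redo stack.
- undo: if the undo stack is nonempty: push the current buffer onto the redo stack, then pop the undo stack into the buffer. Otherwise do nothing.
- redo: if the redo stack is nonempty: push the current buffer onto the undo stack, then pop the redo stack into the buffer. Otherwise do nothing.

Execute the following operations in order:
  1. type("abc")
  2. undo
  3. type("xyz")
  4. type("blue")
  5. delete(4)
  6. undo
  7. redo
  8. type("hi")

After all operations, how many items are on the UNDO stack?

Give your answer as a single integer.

Answer: 4

Derivation:
After op 1 (type): buf='abc' undo_depth=1 redo_depth=0
After op 2 (undo): buf='(empty)' undo_depth=0 redo_depth=1
After op 3 (type): buf='xyz' undo_depth=1 redo_depth=0
After op 4 (type): buf='xyzblue' undo_depth=2 redo_depth=0
After op 5 (delete): buf='xyz' undo_depth=3 redo_depth=0
After op 6 (undo): buf='xyzblue' undo_depth=2 redo_depth=1
After op 7 (redo): buf='xyz' undo_depth=3 redo_depth=0
After op 8 (type): buf='xyzhi' undo_depth=4 redo_depth=0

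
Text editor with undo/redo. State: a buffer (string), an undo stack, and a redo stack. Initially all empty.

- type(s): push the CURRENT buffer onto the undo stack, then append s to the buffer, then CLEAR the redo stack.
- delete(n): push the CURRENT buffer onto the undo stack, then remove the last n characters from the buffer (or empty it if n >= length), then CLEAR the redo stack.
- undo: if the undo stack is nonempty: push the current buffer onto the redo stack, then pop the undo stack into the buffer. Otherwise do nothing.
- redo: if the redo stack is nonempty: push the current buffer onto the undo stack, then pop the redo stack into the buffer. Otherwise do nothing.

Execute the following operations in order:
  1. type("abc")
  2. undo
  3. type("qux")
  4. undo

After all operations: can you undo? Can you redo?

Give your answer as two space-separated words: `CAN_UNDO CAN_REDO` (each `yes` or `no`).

Answer: no yes

Derivation:
After op 1 (type): buf='abc' undo_depth=1 redo_depth=0
After op 2 (undo): buf='(empty)' undo_depth=0 redo_depth=1
After op 3 (type): buf='qux' undo_depth=1 redo_depth=0
After op 4 (undo): buf='(empty)' undo_depth=0 redo_depth=1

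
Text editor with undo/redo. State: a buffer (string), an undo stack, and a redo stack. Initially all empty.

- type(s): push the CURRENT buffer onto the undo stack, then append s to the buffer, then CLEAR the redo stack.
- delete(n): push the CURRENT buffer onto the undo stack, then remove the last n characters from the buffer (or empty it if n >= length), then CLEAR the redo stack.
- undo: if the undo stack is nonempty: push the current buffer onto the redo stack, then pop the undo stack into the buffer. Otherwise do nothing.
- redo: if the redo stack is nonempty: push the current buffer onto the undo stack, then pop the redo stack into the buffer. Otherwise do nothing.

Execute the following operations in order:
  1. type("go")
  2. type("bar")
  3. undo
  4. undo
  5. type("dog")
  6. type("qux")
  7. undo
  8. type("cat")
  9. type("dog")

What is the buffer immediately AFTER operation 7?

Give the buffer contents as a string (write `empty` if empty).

Answer: dog

Derivation:
After op 1 (type): buf='go' undo_depth=1 redo_depth=0
After op 2 (type): buf='gobar' undo_depth=2 redo_depth=0
After op 3 (undo): buf='go' undo_depth=1 redo_depth=1
After op 4 (undo): buf='(empty)' undo_depth=0 redo_depth=2
After op 5 (type): buf='dog' undo_depth=1 redo_depth=0
After op 6 (type): buf='dogqux' undo_depth=2 redo_depth=0
After op 7 (undo): buf='dog' undo_depth=1 redo_depth=1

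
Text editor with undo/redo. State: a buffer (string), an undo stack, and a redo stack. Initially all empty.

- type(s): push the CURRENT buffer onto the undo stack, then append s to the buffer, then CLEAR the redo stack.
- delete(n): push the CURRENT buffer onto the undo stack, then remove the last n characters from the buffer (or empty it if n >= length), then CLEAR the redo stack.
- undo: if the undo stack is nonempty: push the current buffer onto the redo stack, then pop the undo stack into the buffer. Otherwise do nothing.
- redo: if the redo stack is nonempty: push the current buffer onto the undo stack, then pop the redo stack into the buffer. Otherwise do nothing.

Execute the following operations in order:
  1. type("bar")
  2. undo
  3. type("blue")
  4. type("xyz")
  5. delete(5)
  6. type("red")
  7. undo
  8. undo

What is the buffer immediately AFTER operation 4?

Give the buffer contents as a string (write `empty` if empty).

Answer: bluexyz

Derivation:
After op 1 (type): buf='bar' undo_depth=1 redo_depth=0
After op 2 (undo): buf='(empty)' undo_depth=0 redo_depth=1
After op 3 (type): buf='blue' undo_depth=1 redo_depth=0
After op 4 (type): buf='bluexyz' undo_depth=2 redo_depth=0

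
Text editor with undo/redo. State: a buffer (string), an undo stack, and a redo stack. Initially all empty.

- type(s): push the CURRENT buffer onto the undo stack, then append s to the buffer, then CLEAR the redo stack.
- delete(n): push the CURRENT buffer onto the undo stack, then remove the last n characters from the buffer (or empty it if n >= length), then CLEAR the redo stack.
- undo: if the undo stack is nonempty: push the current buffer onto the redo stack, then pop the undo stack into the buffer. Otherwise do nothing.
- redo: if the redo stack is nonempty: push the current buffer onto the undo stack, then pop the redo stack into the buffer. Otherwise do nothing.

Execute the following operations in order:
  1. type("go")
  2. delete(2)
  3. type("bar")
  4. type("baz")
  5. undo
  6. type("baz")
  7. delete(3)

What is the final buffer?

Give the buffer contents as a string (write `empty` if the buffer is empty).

Answer: bar

Derivation:
After op 1 (type): buf='go' undo_depth=1 redo_depth=0
After op 2 (delete): buf='(empty)' undo_depth=2 redo_depth=0
After op 3 (type): buf='bar' undo_depth=3 redo_depth=0
After op 4 (type): buf='barbaz' undo_depth=4 redo_depth=0
After op 5 (undo): buf='bar' undo_depth=3 redo_depth=1
After op 6 (type): buf='barbaz' undo_depth=4 redo_depth=0
After op 7 (delete): buf='bar' undo_depth=5 redo_depth=0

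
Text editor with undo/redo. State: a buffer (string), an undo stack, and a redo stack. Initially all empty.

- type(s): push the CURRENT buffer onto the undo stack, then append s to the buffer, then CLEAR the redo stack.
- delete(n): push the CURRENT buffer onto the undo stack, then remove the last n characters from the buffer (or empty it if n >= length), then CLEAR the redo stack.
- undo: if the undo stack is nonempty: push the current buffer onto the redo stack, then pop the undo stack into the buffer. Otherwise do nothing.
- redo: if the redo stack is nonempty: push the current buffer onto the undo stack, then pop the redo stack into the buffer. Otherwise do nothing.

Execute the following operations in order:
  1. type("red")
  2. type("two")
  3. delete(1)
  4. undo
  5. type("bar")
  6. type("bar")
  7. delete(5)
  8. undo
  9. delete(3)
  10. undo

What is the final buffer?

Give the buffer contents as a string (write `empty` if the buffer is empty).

Answer: redtwobarbar

Derivation:
After op 1 (type): buf='red' undo_depth=1 redo_depth=0
After op 2 (type): buf='redtwo' undo_depth=2 redo_depth=0
After op 3 (delete): buf='redtw' undo_depth=3 redo_depth=0
After op 4 (undo): buf='redtwo' undo_depth=2 redo_depth=1
After op 5 (type): buf='redtwobar' undo_depth=3 redo_depth=0
After op 6 (type): buf='redtwobarbar' undo_depth=4 redo_depth=0
After op 7 (delete): buf='redtwob' undo_depth=5 redo_depth=0
After op 8 (undo): buf='redtwobarbar' undo_depth=4 redo_depth=1
After op 9 (delete): buf='redtwobar' undo_depth=5 redo_depth=0
After op 10 (undo): buf='redtwobarbar' undo_depth=4 redo_depth=1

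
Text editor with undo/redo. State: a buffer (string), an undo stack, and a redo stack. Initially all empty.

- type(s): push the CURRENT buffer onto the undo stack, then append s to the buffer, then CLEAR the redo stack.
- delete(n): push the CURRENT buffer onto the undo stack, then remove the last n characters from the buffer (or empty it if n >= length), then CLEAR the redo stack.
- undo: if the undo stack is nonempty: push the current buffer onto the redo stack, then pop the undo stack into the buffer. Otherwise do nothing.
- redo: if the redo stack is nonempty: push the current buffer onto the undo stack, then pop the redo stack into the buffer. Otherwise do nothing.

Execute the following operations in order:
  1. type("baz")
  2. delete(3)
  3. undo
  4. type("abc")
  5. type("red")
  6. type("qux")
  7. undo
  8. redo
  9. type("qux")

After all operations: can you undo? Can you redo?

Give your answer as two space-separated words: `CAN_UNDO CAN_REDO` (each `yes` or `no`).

Answer: yes no

Derivation:
After op 1 (type): buf='baz' undo_depth=1 redo_depth=0
After op 2 (delete): buf='(empty)' undo_depth=2 redo_depth=0
After op 3 (undo): buf='baz' undo_depth=1 redo_depth=1
After op 4 (type): buf='bazabc' undo_depth=2 redo_depth=0
After op 5 (type): buf='bazabcred' undo_depth=3 redo_depth=0
After op 6 (type): buf='bazabcredqux' undo_depth=4 redo_depth=0
After op 7 (undo): buf='bazabcred' undo_depth=3 redo_depth=1
After op 8 (redo): buf='bazabcredqux' undo_depth=4 redo_depth=0
After op 9 (type): buf='bazabcredquxqux' undo_depth=5 redo_depth=0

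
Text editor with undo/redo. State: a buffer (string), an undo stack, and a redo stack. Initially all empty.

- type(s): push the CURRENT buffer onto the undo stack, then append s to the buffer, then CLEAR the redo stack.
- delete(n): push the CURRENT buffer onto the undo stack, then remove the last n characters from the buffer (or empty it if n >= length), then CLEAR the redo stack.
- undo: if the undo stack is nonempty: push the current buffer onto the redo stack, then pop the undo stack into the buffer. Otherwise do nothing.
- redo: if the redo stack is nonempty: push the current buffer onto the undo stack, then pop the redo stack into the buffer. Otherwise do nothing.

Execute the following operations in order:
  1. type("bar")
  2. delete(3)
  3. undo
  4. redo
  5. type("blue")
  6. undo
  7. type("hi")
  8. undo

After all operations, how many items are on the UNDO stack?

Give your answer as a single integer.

After op 1 (type): buf='bar' undo_depth=1 redo_depth=0
After op 2 (delete): buf='(empty)' undo_depth=2 redo_depth=0
After op 3 (undo): buf='bar' undo_depth=1 redo_depth=1
After op 4 (redo): buf='(empty)' undo_depth=2 redo_depth=0
After op 5 (type): buf='blue' undo_depth=3 redo_depth=0
After op 6 (undo): buf='(empty)' undo_depth=2 redo_depth=1
After op 7 (type): buf='hi' undo_depth=3 redo_depth=0
After op 8 (undo): buf='(empty)' undo_depth=2 redo_depth=1

Answer: 2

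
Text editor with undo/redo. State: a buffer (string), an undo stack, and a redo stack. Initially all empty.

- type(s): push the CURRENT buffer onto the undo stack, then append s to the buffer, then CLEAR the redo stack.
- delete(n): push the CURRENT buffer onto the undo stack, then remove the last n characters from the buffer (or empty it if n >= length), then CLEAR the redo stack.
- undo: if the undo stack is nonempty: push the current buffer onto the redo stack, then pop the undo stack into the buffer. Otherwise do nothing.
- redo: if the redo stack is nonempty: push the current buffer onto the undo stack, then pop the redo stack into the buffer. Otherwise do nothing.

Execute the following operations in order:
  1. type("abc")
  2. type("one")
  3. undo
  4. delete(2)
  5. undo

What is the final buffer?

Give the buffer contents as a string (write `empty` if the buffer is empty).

Answer: abc

Derivation:
After op 1 (type): buf='abc' undo_depth=1 redo_depth=0
After op 2 (type): buf='abcone' undo_depth=2 redo_depth=0
After op 3 (undo): buf='abc' undo_depth=1 redo_depth=1
After op 4 (delete): buf='a' undo_depth=2 redo_depth=0
After op 5 (undo): buf='abc' undo_depth=1 redo_depth=1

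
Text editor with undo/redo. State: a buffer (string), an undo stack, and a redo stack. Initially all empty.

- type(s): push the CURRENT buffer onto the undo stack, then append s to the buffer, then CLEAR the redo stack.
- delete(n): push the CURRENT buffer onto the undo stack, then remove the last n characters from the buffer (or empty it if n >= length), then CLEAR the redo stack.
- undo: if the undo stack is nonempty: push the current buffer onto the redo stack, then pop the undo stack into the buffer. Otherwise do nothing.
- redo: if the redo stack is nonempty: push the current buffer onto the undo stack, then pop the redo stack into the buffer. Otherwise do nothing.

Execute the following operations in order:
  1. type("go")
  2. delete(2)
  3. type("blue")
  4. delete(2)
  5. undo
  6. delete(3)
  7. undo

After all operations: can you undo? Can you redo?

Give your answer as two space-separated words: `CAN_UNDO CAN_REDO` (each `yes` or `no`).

Answer: yes yes

Derivation:
After op 1 (type): buf='go' undo_depth=1 redo_depth=0
After op 2 (delete): buf='(empty)' undo_depth=2 redo_depth=0
After op 3 (type): buf='blue' undo_depth=3 redo_depth=0
After op 4 (delete): buf='bl' undo_depth=4 redo_depth=0
After op 5 (undo): buf='blue' undo_depth=3 redo_depth=1
After op 6 (delete): buf='b' undo_depth=4 redo_depth=0
After op 7 (undo): buf='blue' undo_depth=3 redo_depth=1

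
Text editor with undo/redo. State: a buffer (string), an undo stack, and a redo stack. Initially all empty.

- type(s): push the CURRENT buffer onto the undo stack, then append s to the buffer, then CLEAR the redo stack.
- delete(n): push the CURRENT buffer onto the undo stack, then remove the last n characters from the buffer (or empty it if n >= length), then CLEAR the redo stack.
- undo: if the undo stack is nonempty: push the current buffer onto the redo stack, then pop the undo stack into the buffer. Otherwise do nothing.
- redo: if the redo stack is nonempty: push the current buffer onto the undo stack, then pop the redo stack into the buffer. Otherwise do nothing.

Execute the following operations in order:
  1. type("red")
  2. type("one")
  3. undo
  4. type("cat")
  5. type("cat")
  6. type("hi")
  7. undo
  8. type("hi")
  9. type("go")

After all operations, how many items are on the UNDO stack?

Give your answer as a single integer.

After op 1 (type): buf='red' undo_depth=1 redo_depth=0
After op 2 (type): buf='redone' undo_depth=2 redo_depth=0
After op 3 (undo): buf='red' undo_depth=1 redo_depth=1
After op 4 (type): buf='redcat' undo_depth=2 redo_depth=0
After op 5 (type): buf='redcatcat' undo_depth=3 redo_depth=0
After op 6 (type): buf='redcatcathi' undo_depth=4 redo_depth=0
After op 7 (undo): buf='redcatcat' undo_depth=3 redo_depth=1
After op 8 (type): buf='redcatcathi' undo_depth=4 redo_depth=0
After op 9 (type): buf='redcatcathigo' undo_depth=5 redo_depth=0

Answer: 5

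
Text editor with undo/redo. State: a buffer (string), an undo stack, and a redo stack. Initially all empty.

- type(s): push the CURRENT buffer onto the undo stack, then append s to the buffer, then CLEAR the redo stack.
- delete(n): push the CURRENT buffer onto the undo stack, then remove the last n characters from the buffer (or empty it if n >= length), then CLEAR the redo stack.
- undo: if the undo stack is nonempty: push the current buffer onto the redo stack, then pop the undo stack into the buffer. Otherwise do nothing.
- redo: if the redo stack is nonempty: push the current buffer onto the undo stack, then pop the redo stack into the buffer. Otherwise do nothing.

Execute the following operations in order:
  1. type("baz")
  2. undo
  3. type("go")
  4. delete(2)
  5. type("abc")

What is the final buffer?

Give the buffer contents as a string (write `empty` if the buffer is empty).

Answer: abc

Derivation:
After op 1 (type): buf='baz' undo_depth=1 redo_depth=0
After op 2 (undo): buf='(empty)' undo_depth=0 redo_depth=1
After op 3 (type): buf='go' undo_depth=1 redo_depth=0
After op 4 (delete): buf='(empty)' undo_depth=2 redo_depth=0
After op 5 (type): buf='abc' undo_depth=3 redo_depth=0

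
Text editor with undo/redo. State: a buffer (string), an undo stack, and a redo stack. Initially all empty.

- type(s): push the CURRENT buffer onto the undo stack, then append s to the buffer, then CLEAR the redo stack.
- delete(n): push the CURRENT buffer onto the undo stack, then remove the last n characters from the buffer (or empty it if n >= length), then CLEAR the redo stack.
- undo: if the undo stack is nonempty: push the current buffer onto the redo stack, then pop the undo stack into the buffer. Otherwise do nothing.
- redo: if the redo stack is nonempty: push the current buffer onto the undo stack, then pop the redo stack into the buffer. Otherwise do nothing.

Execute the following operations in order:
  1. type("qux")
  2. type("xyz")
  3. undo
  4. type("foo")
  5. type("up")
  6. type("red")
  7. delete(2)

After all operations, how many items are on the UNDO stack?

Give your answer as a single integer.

Answer: 5

Derivation:
After op 1 (type): buf='qux' undo_depth=1 redo_depth=0
After op 2 (type): buf='quxxyz' undo_depth=2 redo_depth=0
After op 3 (undo): buf='qux' undo_depth=1 redo_depth=1
After op 4 (type): buf='quxfoo' undo_depth=2 redo_depth=0
After op 5 (type): buf='quxfooup' undo_depth=3 redo_depth=0
After op 6 (type): buf='quxfooupred' undo_depth=4 redo_depth=0
After op 7 (delete): buf='quxfooupr' undo_depth=5 redo_depth=0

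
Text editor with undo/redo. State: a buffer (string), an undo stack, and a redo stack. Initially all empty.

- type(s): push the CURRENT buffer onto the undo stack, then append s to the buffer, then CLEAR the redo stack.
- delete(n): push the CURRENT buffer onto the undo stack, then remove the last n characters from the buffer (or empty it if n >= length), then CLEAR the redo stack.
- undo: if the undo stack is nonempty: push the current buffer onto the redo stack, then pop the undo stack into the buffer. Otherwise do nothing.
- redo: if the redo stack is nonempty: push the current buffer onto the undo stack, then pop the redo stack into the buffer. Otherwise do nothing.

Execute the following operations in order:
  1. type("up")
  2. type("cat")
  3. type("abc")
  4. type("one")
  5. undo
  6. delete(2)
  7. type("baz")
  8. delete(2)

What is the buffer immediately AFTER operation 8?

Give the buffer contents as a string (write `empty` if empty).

Answer: upcatab

Derivation:
After op 1 (type): buf='up' undo_depth=1 redo_depth=0
After op 2 (type): buf='upcat' undo_depth=2 redo_depth=0
After op 3 (type): buf='upcatabc' undo_depth=3 redo_depth=0
After op 4 (type): buf='upcatabcone' undo_depth=4 redo_depth=0
After op 5 (undo): buf='upcatabc' undo_depth=3 redo_depth=1
After op 6 (delete): buf='upcata' undo_depth=4 redo_depth=0
After op 7 (type): buf='upcatabaz' undo_depth=5 redo_depth=0
After op 8 (delete): buf='upcatab' undo_depth=6 redo_depth=0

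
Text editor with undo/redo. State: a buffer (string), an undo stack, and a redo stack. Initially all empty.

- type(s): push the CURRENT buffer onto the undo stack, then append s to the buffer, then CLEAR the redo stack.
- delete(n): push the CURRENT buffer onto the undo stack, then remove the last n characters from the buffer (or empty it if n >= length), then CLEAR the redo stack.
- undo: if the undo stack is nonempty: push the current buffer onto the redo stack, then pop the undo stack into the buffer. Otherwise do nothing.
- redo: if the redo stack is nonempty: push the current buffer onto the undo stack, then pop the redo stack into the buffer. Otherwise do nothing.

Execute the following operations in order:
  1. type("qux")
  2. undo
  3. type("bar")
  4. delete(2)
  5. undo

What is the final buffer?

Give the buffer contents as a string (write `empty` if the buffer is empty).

After op 1 (type): buf='qux' undo_depth=1 redo_depth=0
After op 2 (undo): buf='(empty)' undo_depth=0 redo_depth=1
After op 3 (type): buf='bar' undo_depth=1 redo_depth=0
After op 4 (delete): buf='b' undo_depth=2 redo_depth=0
After op 5 (undo): buf='bar' undo_depth=1 redo_depth=1

Answer: bar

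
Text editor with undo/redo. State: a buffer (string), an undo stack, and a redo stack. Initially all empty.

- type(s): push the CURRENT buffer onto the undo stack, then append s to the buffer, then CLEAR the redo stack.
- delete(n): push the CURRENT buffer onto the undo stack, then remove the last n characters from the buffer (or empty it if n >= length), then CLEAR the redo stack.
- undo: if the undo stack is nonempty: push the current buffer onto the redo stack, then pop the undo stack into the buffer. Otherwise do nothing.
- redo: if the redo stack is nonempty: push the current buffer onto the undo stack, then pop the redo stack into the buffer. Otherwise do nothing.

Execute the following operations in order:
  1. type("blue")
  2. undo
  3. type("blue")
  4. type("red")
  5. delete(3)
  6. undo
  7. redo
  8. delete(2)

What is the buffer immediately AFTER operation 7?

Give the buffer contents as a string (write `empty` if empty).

Answer: blue

Derivation:
After op 1 (type): buf='blue' undo_depth=1 redo_depth=0
After op 2 (undo): buf='(empty)' undo_depth=0 redo_depth=1
After op 3 (type): buf='blue' undo_depth=1 redo_depth=0
After op 4 (type): buf='bluered' undo_depth=2 redo_depth=0
After op 5 (delete): buf='blue' undo_depth=3 redo_depth=0
After op 6 (undo): buf='bluered' undo_depth=2 redo_depth=1
After op 7 (redo): buf='blue' undo_depth=3 redo_depth=0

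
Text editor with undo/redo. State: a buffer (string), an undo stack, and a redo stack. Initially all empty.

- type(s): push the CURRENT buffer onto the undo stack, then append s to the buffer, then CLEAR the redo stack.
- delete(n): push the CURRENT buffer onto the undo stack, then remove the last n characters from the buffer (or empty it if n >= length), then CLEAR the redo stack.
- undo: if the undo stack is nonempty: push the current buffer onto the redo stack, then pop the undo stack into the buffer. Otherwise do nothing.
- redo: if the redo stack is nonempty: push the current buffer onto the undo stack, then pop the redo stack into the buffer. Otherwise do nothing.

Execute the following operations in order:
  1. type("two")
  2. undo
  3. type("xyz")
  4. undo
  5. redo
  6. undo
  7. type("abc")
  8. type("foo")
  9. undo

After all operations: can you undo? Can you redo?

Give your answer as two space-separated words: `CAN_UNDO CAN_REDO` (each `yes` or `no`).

Answer: yes yes

Derivation:
After op 1 (type): buf='two' undo_depth=1 redo_depth=0
After op 2 (undo): buf='(empty)' undo_depth=0 redo_depth=1
After op 3 (type): buf='xyz' undo_depth=1 redo_depth=0
After op 4 (undo): buf='(empty)' undo_depth=0 redo_depth=1
After op 5 (redo): buf='xyz' undo_depth=1 redo_depth=0
After op 6 (undo): buf='(empty)' undo_depth=0 redo_depth=1
After op 7 (type): buf='abc' undo_depth=1 redo_depth=0
After op 8 (type): buf='abcfoo' undo_depth=2 redo_depth=0
After op 9 (undo): buf='abc' undo_depth=1 redo_depth=1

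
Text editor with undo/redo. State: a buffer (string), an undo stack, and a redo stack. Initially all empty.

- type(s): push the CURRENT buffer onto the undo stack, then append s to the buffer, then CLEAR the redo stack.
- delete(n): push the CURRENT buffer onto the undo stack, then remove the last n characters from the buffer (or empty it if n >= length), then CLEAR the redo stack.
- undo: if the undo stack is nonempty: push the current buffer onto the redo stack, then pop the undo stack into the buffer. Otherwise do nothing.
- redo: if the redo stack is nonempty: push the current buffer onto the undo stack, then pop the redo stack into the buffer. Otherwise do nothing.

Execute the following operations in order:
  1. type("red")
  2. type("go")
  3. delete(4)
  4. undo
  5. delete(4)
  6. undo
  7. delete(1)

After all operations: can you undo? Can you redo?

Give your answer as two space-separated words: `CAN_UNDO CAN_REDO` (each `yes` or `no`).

Answer: yes no

Derivation:
After op 1 (type): buf='red' undo_depth=1 redo_depth=0
After op 2 (type): buf='redgo' undo_depth=2 redo_depth=0
After op 3 (delete): buf='r' undo_depth=3 redo_depth=0
After op 4 (undo): buf='redgo' undo_depth=2 redo_depth=1
After op 5 (delete): buf='r' undo_depth=3 redo_depth=0
After op 6 (undo): buf='redgo' undo_depth=2 redo_depth=1
After op 7 (delete): buf='redg' undo_depth=3 redo_depth=0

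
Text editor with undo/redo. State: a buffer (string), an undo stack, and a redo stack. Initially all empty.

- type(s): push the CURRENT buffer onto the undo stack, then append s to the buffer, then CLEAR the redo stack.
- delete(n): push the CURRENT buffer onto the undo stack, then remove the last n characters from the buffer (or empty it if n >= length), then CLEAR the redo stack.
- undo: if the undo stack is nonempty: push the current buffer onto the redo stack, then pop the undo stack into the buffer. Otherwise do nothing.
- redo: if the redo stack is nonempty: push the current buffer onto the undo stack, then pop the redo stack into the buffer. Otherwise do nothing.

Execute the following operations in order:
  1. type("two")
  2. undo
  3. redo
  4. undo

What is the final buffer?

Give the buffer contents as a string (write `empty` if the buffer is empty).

Answer: empty

Derivation:
After op 1 (type): buf='two' undo_depth=1 redo_depth=0
After op 2 (undo): buf='(empty)' undo_depth=0 redo_depth=1
After op 3 (redo): buf='two' undo_depth=1 redo_depth=0
After op 4 (undo): buf='(empty)' undo_depth=0 redo_depth=1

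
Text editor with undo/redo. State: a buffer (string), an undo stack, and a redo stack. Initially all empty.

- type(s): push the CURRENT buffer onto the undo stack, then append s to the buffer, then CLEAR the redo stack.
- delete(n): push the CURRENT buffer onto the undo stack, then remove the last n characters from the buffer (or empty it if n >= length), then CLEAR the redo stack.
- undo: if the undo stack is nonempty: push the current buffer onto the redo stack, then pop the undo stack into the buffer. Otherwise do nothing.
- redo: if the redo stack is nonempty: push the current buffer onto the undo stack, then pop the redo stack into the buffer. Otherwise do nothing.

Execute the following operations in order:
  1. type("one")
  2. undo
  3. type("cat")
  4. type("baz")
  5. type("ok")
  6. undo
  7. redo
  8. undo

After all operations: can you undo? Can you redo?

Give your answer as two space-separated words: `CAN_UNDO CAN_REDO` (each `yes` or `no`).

Answer: yes yes

Derivation:
After op 1 (type): buf='one' undo_depth=1 redo_depth=0
After op 2 (undo): buf='(empty)' undo_depth=0 redo_depth=1
After op 3 (type): buf='cat' undo_depth=1 redo_depth=0
After op 4 (type): buf='catbaz' undo_depth=2 redo_depth=0
After op 5 (type): buf='catbazok' undo_depth=3 redo_depth=0
After op 6 (undo): buf='catbaz' undo_depth=2 redo_depth=1
After op 7 (redo): buf='catbazok' undo_depth=3 redo_depth=0
After op 8 (undo): buf='catbaz' undo_depth=2 redo_depth=1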